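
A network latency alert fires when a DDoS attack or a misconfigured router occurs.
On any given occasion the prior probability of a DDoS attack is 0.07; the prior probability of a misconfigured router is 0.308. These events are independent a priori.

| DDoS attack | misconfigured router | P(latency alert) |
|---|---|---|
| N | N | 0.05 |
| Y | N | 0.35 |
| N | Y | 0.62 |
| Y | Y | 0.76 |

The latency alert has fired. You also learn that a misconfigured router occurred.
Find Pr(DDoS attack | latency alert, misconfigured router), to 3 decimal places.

Numerator (weight on configurations with DDoS attack): 0.76×0.07 = 0.053200
The normalizing constant is 0.62×0.93 + 0.76×0.07 = 0.629800
Posterior = 0.053200 / 0.629800 ≈ 0.084

Pr(DDoS attack | latency alert, misconfigured router) ≈ 0.084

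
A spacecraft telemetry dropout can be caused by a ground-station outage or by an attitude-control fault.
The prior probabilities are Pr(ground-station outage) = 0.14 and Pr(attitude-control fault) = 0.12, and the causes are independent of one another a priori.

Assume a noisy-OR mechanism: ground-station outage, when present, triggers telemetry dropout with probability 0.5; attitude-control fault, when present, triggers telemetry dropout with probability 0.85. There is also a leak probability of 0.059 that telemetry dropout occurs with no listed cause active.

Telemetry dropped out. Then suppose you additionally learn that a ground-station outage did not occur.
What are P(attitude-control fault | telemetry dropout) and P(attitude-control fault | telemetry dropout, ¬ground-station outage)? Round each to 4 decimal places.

Under noisy-OR, P(telemetry dropout | causes) = 1 − (1−0.059)·∏(1−qᵢ) over the active causes.
Numerator (weight on configurations with attitude-control fault): 0.088633 + 0.015614 = 0.104247
The normalizing constant is 0.059·0.86·0.88 + 0.85885·0.86·0.12 + 0.5295·0.14·0.88 + 0.929425·0.14·0.12 = 0.214132
P(attitude-control fault | telemetry dropout) = 0.104247/0.214132 ≈ 0.4868

Now condition on the additional information:
Sum P(telemetry dropout|·) weighted by the priors over both values of attitude-control fault:
  P(telemetry dropout | ¬ground-station outage) = 0.059·0.88 + 0.85885·0.12
        = 0.051920 + 0.103062 = 0.154982
The terms with attitude-control fault present sum to 0.103062, so
  P(attitude-control fault | telemetry dropout, ¬ground-station outage) = 0.103062 / 0.154982 ≈ 0.6650
With ground-station outage excluded, attitude-control fault must carry more of the explanatory weight for the telemetry dropout.

P(attitude-control fault | telemetry dropout) ≈ 0.4868; P(attitude-control fault | telemetry dropout, ¬ground-station outage) ≈ 0.6650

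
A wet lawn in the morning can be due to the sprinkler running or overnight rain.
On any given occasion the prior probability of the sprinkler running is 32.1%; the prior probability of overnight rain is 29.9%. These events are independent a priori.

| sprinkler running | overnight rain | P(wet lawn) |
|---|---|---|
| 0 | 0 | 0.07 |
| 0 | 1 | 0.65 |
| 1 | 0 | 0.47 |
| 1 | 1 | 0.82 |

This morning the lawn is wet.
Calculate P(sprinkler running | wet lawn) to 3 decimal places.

Weight on sprinkler running=true, given the evidence: 0.105760 + 0.078703 = 0.184463
Denominator P(wet lawn): 0.07×0.679×0.701 + 0.65×0.679×0.299 + 0.47×0.321×0.701 + 0.82×0.321×0.299 = 0.349746
Posterior = 0.184463 / 0.349746 ≈ 0.527

P(sprinkler running | wet lawn) ≈ 0.527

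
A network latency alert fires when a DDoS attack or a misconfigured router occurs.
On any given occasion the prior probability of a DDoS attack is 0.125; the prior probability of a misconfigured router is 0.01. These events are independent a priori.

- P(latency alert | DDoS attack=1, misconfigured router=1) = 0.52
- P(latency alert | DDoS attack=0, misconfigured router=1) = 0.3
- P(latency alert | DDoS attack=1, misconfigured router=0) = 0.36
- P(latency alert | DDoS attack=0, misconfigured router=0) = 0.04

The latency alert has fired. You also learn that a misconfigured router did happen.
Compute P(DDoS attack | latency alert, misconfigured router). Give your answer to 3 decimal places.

P(DDoS attack | latency alert, misconfigured router) ≈ 0.198

For the numerator, keep only DDoS attack=true terms: 0.52·0.125 = 0.065000
Normalizer over all consistent configurations: 0.3·0.875 + 0.52·0.125 = 0.327500
Posterior = 0.065000 / 0.327500 ≈ 0.198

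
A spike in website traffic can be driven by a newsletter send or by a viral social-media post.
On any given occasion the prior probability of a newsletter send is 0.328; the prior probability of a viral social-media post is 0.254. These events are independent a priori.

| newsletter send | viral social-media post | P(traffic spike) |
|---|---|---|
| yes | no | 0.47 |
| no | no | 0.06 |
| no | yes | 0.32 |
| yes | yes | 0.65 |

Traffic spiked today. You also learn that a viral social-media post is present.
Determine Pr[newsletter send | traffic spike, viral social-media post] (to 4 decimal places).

Pr[newsletter send | traffic spike, viral social-media post] ≈ 0.4979

P(traffic spike | viral social-media post) = 0.32×0.672 + 0.65×0.328 = 0.215040 + 0.213200 = 0.428240
The newsletter send-present share is 0.65×0.328 = 0.213200.
Hence the posterior is 0.213200/0.428240 ≈ 0.4979.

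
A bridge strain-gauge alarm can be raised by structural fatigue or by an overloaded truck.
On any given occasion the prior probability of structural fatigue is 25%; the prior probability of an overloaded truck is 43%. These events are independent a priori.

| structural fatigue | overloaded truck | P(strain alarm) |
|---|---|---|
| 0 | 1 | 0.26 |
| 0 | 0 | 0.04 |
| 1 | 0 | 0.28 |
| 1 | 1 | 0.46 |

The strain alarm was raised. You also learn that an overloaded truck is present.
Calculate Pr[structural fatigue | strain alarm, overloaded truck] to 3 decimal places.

Pr[structural fatigue | strain alarm, overloaded truck] ≈ 0.371

P(strain alarm | overloaded truck) = 0.26*0.75 + 0.46*0.25 = 0.195000 + 0.115000 = 0.310000
The structural fatigue-present share is 0.46*0.25 = 0.115000.
P(structural fatigue | strain alarm, overloaded truck) = 0.115000 / 0.310000 ≈ 0.371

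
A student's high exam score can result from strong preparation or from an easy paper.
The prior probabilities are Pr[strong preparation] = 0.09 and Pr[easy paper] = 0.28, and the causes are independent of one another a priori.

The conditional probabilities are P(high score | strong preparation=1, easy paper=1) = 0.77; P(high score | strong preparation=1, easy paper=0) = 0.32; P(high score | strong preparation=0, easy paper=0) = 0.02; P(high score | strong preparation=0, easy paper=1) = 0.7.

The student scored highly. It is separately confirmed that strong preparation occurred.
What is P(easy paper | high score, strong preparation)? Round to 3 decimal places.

Numerator (weight on configurations with easy paper): 0.77·0.28 = 0.215600
The normalizing constant is 0.32·0.72 + 0.77·0.28 = 0.446000
Posterior = 0.215600 / 0.446000 ≈ 0.483

P(easy paper | high score, strong preparation) ≈ 0.483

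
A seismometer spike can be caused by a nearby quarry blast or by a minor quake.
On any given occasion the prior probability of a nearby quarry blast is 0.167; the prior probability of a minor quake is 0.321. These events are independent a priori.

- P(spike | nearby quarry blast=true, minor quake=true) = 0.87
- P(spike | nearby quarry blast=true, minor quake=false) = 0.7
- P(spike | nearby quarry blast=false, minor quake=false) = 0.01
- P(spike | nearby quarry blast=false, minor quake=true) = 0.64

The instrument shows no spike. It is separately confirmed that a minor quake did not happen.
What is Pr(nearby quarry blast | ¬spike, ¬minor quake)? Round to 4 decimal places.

Pr(nearby quarry blast | ¬spike, ¬minor quake) ≈ 0.0573

P(¬spike | ¬minor quake) = 0.99×0.833 + 0.3×0.167 = 0.824670 + 0.050100 = 0.874770
Of this, 0.050100 comes from 0.3×0.167 (the nearby quarry blast=true cases).
Hence the posterior is 0.050100/0.874770 ≈ 0.0573.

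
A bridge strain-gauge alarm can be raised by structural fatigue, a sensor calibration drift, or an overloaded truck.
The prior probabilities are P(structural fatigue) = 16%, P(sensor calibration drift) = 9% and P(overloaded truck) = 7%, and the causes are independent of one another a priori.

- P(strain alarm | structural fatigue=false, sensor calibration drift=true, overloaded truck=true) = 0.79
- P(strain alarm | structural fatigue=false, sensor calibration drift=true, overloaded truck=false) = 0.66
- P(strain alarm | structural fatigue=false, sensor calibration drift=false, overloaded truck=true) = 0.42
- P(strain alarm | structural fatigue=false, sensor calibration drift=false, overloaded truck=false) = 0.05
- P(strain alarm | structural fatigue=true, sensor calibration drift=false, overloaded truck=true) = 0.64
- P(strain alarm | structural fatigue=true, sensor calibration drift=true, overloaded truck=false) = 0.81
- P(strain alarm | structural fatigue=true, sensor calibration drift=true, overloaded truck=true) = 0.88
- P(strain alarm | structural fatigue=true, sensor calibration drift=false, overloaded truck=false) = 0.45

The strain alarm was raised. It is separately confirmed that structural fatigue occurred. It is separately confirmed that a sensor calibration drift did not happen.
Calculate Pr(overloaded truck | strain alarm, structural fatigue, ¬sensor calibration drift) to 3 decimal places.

Numerator (weight on configurations with overloaded truck): 0.64*0.07 = 0.044800
The normalizing constant is 0.45*0.93 + 0.64*0.07 = 0.463300
Posterior = 0.044800 / 0.463300 ≈ 0.097

Pr(overloaded truck | strain alarm, structural fatigue, ¬sensor calibration drift) ≈ 0.097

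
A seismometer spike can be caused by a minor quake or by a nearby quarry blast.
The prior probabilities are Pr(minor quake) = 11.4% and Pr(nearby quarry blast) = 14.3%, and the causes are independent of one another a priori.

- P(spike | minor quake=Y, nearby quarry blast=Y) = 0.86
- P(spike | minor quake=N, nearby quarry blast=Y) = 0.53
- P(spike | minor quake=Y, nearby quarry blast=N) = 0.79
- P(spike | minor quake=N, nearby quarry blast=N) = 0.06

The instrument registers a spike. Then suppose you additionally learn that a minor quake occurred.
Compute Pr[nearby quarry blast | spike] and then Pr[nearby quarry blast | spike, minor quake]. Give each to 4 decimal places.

P(spike) = 0.06×0.886×0.857 + 0.53×0.886×0.143 + 0.79×0.114×0.857 + 0.86×0.114×0.143 = 0.045558 + 0.067150 + 0.077181 + 0.014020 = 0.203909
The nearby quarry blast-present share is 0.067150 + 0.014020 = 0.081170.
Hence the posterior is 0.081170/0.203909 ≈ 0.3981.

Now also conditioning on minor quake=true:
Numerator (weight on configurations with nearby quarry blast): 0.86×0.143 = 0.122980
Denominator P(spike | minor quake): 0.79×0.857 + 0.86×0.143 = 0.800010
P(nearby quarry blast | spike, minor quake) = 0.122980/0.800010 ≈ 0.1537
— minor quake explains away the evidence for nearby quarry blast.

Pr[nearby quarry blast | spike] ≈ 0.3981; Pr[nearby quarry blast | spike, minor quake] ≈ 0.1537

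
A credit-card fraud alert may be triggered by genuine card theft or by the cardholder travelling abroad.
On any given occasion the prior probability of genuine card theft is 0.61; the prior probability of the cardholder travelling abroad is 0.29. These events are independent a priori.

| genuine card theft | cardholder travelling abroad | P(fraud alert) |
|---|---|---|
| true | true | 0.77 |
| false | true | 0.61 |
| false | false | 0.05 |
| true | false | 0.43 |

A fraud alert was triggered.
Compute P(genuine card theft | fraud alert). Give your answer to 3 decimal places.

P(genuine card theft | fraud alert) ≈ 0.796

P(fraud alert) = 0.05×0.39×0.71 + 0.61×0.39×0.29 + 0.43×0.61×0.71 + 0.77×0.61×0.29 = 0.013845 + 0.068991 + 0.186233 + 0.136213 = 0.405282
The genuine card theft-present share is 0.186233 + 0.136213 = 0.322446.
P(genuine card theft | fraud alert) = 0.322446 / 0.405282 ≈ 0.796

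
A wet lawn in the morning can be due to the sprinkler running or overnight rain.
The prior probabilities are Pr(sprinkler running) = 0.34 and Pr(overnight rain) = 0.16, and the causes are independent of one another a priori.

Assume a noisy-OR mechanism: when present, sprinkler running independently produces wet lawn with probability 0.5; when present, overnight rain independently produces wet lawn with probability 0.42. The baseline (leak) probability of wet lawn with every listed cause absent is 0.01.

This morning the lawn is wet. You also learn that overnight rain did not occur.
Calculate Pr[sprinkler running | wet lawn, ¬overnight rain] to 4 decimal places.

Pr[sprinkler running | wet lawn, ¬overnight rain] ≈ 0.9630

Under noisy-OR, P(wet lawn | causes) = 1 − (1−0.01)·∏(1−qᵢ) over the active causes.
Numerator (weight on configurations with sprinkler running): 0.505×0.34 = 0.171700
The normalizing constant is 0.01×0.66 + 0.505×0.34 = 0.178300
Posterior = 0.171700 / 0.178300 ≈ 0.9630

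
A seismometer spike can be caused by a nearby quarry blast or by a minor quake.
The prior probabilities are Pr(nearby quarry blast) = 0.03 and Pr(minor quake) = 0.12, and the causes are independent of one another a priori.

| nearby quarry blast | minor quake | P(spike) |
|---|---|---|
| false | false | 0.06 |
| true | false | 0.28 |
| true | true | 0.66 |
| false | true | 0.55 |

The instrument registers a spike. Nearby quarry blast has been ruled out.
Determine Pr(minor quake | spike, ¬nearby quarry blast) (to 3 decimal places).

P(spike | ¬nearby quarry blast) = 0.06·0.88 + 0.55·0.12 = 0.052800 + 0.066000 = 0.118800
Restricting to configurations with minor quake present: 0.55·0.12 = 0.066000.
Hence the posterior is 0.066000/0.118800 ≈ 0.556.

Pr(minor quake | spike, ¬nearby quarry blast) ≈ 0.556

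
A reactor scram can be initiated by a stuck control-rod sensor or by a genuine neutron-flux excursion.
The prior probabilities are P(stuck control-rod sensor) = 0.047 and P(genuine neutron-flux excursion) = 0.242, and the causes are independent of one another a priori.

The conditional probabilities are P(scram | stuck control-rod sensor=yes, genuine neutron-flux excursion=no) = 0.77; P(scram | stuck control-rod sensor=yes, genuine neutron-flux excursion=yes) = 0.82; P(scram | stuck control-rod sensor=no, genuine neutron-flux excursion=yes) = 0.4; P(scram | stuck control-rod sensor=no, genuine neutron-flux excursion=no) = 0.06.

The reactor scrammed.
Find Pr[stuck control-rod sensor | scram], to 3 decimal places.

Numerator (weight on configurations with stuck control-rod sensor): 0.027432 + 0.009327 = 0.036759
Normalizer over all consistent configurations: 0.06*0.953*0.758 + 0.4*0.953*0.242 + 0.77*0.047*0.758 + 0.82*0.047*0.242 = 0.172351
P(stuck control-rod sensor | scram) = 0.036759/0.172351 ≈ 0.213

Pr[stuck control-rod sensor | scram] ≈ 0.213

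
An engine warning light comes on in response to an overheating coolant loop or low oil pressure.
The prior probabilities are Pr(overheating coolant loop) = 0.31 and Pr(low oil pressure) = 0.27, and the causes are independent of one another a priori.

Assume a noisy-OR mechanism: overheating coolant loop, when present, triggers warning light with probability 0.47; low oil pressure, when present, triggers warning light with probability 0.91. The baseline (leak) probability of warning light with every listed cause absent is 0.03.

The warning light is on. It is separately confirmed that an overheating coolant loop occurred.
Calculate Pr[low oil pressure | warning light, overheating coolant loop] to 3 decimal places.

Pr[low oil pressure | warning light, overheating coolant loop] ≈ 0.421

Under noisy-OR, P(warning light | causes) = 1 − (1−0.03)·∏(1−qᵢ) over the active causes.
By total probability over both values of low oil pressure:
  P(warning light | overheating coolant loop) = 0.4859*0.73 + 0.953731*0.27
        = 0.354707 + 0.257507 = 0.612214
Configurations with low oil pressure contribute 0.257507, so
  P(low oil pressure | warning light, overheating coolant loop) = 0.257507 / 0.612214 ≈ 0.421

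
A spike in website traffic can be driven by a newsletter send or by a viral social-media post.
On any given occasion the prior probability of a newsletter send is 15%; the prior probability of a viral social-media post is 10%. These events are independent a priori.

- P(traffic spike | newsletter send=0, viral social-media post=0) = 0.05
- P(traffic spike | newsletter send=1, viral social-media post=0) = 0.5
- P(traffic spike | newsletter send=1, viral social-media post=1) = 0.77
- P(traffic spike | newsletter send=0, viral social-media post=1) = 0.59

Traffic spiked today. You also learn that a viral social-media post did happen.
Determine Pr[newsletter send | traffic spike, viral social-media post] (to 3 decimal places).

Sum P(traffic spike|·) weighted by the priors over both values of newsletter send:
  P(traffic spike | viral social-media post) = 0.59*0.85 + 0.77*0.15
        = 0.501500 + 0.115500 = 0.617000
Keeping only the newsletter send-present terms gives 0.115500, so
  P(newsletter send | traffic spike, viral social-media post) = 0.115500 / 0.617000 ≈ 0.187

Pr[newsletter send | traffic spike, viral social-media post] ≈ 0.187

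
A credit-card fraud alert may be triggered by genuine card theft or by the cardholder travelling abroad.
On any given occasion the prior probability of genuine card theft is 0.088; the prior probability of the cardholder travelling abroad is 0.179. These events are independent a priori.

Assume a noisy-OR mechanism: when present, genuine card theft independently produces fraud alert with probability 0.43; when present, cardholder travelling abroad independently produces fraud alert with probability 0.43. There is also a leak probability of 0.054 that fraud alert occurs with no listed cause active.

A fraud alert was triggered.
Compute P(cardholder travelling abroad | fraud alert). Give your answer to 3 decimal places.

Under noisy-OR, P(fraud alert | causes) = 1 − (1−0.054)·∏(1−qᵢ) over the active causes.
Numerator (weight on configurations with cardholder travelling abroad): 0.075221 + 0.010911 = 0.086132
The normalizing constant is 0.054*0.912*0.821 + 0.46078*0.912*0.179 + 0.46078*0.088*0.821 + 0.692645*0.088*0.179 = 0.159855
Posterior = 0.086132 / 0.159855 ≈ 0.539

P(cardholder travelling abroad | fraud alert) ≈ 0.539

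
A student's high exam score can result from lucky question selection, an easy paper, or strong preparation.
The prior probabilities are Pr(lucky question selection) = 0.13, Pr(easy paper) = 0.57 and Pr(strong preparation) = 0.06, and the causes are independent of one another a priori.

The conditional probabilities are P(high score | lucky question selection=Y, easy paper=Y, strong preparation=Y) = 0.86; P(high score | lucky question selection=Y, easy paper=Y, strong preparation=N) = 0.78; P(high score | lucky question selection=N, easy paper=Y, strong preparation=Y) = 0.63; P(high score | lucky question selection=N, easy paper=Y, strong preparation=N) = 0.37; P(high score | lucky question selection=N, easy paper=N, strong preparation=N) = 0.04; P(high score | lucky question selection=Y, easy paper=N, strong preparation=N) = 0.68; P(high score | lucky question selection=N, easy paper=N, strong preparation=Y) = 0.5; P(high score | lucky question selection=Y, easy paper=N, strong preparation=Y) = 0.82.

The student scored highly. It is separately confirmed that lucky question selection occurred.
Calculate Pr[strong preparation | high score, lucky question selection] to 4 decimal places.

Pr[strong preparation | high score, lucky question selection] ≈ 0.0680

Sum P(high score|·) weighted by the priors over the 4 (easy paper, strong preparation) configurations:
  P(high score | lucky question selection) = 0.68*0.43*0.94 + 0.82*0.43*0.06 + 0.78*0.57*0.94 + 0.86*0.57*0.06
        = 0.274856 + 0.021156 + 0.417924 + 0.029412 = 0.743348
The terms with strong preparation present sum to 0.050568, so
  P(strong preparation | high score, lucky question selection) = 0.050568 / 0.743348 ≈ 0.0680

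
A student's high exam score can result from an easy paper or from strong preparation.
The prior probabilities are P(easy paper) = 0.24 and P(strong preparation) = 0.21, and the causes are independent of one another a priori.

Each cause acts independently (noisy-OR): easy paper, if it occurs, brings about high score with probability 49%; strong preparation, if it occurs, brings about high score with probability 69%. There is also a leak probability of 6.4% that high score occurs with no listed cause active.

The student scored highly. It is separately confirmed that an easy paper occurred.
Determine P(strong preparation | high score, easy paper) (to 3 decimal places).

Under noisy-OR, P(high score | causes) = 1 − (1−0.064)·∏(1−qᵢ) over the active causes.
For the numerator, keep only strong preparation=true terms: 0.852018·0.21 = 0.178924
Denominator P(high score | easy paper): 0.52264·0.79 + 0.852018·0.21 = 0.591810
Posterior = 0.178924 / 0.591810 ≈ 0.302

P(strong preparation | high score, easy paper) ≈ 0.302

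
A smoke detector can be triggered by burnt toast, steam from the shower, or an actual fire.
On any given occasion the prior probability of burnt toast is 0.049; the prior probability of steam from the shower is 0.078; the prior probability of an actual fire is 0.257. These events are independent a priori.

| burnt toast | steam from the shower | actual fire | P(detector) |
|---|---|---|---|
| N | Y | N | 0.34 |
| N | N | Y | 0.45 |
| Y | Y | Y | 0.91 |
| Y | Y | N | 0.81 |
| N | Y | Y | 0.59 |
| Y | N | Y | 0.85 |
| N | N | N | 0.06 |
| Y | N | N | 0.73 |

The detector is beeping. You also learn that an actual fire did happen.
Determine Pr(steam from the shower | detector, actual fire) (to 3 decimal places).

For the numerator, keep only steam from the shower=true terms: 0.043765 + 0.003478 = 0.047243
Denominator P(detector | actual fire): 0.45×0.951×0.922 + 0.59×0.951×0.078 + 0.85×0.049×0.922 + 0.91×0.049×0.078 = 0.480214
Posterior = 0.047243 / 0.480214 ≈ 0.098

Pr(steam from the shower | detector, actual fire) ≈ 0.098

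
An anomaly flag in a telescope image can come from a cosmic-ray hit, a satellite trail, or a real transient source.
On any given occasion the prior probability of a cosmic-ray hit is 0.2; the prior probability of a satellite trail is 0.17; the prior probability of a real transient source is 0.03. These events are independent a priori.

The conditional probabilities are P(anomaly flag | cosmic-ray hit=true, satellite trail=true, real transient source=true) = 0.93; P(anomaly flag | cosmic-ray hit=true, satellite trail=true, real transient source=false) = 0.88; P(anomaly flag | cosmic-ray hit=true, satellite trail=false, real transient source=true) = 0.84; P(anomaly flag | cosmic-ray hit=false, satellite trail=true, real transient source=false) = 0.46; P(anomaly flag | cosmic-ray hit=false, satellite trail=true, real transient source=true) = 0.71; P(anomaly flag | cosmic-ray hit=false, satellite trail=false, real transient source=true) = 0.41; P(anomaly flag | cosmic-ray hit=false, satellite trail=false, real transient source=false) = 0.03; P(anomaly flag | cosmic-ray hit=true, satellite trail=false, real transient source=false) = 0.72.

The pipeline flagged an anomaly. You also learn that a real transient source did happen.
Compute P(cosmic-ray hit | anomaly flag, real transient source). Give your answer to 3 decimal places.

P(anomaly flag | real transient source) = 0.41*0.8*0.83 + 0.71*0.8*0.17 + 0.84*0.2*0.83 + 0.93*0.2*0.17 = 0.272240 + 0.096560 + 0.139440 + 0.031620 = 0.539860
The cosmic-ray hit-present share is 0.139440 + 0.031620 = 0.171060.
Hence the posterior is 0.171060/0.539860 ≈ 0.317.

P(cosmic-ray hit | anomaly flag, real transient source) ≈ 0.317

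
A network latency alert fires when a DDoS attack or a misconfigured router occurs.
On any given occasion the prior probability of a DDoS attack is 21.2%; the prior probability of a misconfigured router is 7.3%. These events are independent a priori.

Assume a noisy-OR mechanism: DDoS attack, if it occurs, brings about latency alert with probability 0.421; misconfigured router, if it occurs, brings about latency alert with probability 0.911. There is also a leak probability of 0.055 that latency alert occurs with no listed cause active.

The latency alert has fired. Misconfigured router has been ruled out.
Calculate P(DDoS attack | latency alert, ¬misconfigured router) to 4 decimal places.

P(DDoS attack | latency alert, ¬misconfigured router) ≈ 0.6890

Under noisy-OR, P(latency alert | causes) = 1 − (1−0.055)·∏(1−qᵢ) over the active causes.
P(latency alert | ¬misconfigured router) = 0.055*0.788 + 0.452845*0.212 = 0.043340 + 0.096003 = 0.139343
The DDoS attack-present share is 0.452845*0.212 = 0.096003.
P(DDoS attack | latency alert, ¬misconfigured router) = 0.096003 / 0.139343 ≈ 0.6890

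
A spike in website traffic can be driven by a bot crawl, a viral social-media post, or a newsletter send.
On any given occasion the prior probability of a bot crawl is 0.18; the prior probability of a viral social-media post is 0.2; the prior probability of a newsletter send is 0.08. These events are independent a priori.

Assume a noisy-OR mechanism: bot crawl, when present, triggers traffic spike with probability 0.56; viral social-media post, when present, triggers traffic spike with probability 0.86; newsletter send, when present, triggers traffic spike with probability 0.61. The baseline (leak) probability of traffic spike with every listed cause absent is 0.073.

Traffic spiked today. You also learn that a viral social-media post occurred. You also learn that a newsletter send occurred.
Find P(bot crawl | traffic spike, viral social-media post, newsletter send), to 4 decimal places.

P(bot crawl | traffic spike, viral social-media post, newsletter send) ≈ 0.1844

Under noisy-OR, P(traffic spike | causes) = 1 − (1−0.073)·∏(1−qᵢ) over the active causes.
By total probability over both values of bot crawl:
  P(traffic spike | viral social-media post, newsletter send) = 0.949386×0.82 + 0.97773×0.18
        = 0.778497 + 0.175991 = 0.954488
Keeping only the bot crawl-present terms gives 0.175991, so
  P(bot crawl | traffic spike, viral social-media post, newsletter send) = 0.175991 / 0.954488 ≈ 0.1844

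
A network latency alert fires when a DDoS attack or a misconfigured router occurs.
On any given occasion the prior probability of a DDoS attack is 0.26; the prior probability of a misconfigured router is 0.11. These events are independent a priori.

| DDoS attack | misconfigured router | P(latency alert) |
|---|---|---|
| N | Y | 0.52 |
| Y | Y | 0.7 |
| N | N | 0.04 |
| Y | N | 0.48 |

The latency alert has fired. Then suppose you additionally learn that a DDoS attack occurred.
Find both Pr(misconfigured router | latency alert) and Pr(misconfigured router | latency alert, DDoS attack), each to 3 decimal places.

For the numerator, keep only misconfigured router=true terms: 0.042328 + 0.020020 = 0.062348
Normalizer over all consistent configurations: 0.04*0.74*0.89 + 0.52*0.74*0.11 + 0.48*0.26*0.89 + 0.7*0.26*0.11 = 0.199764
P(misconfigured router | latency alert) = 0.062348/0.199764 ≈ 0.312

Now also conditioning on DDoS attack=true:
Sum P(latency alert|·) weighted by the priors over both values of misconfigured router:
  P(latency alert | DDoS attack) = 0.48×0.89 + 0.7×0.11
        = 0.427200 + 0.077000 = 0.504200
Keeping only the misconfigured router-present terms gives 0.077000, so
  P(misconfigured router | latency alert, DDoS attack) = 0.077000 / 0.504200 ≈ 0.153

Pr(misconfigured router | latency alert) ≈ 0.312; Pr(misconfigured router | latency alert, DDoS attack) ≈ 0.153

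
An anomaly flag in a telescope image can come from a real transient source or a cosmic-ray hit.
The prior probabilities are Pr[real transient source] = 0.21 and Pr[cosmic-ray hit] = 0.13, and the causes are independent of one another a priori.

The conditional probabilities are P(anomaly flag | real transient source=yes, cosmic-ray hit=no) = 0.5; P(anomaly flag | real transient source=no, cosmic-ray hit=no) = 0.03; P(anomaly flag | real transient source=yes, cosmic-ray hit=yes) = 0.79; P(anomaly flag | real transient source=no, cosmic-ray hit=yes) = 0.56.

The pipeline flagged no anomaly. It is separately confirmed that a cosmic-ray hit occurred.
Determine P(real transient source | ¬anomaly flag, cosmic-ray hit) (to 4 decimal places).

P(real transient source | ¬anomaly flag, cosmic-ray hit) ≈ 0.1126

P(¬anomaly flag | cosmic-ray hit) = 0.44*0.79 + 0.21*0.21 = 0.347600 + 0.044100 = 0.391700
The real transient source-present share is 0.21*0.21 = 0.044100.
P(real transient source | ¬anomaly flag, cosmic-ray hit) = 0.044100 / 0.391700 ≈ 0.1126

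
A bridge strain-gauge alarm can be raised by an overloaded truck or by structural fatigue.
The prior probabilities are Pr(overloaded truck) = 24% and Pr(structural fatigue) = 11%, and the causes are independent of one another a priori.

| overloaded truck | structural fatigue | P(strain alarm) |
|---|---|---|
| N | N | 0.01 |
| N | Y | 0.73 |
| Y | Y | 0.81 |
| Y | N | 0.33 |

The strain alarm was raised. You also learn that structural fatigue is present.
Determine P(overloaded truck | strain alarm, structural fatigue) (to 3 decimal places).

P(strain alarm | structural fatigue) = 0.73·0.76 + 0.81·0.24 = 0.554800 + 0.194400 = 0.749200
Restricting to configurations with overloaded truck present: 0.81·0.24 = 0.194400.
So P(overloaded truck | strain alarm, structural fatigue) = 0.194400/0.749200 ≈ 0.259.

P(overloaded truck | strain alarm, structural fatigue) ≈ 0.259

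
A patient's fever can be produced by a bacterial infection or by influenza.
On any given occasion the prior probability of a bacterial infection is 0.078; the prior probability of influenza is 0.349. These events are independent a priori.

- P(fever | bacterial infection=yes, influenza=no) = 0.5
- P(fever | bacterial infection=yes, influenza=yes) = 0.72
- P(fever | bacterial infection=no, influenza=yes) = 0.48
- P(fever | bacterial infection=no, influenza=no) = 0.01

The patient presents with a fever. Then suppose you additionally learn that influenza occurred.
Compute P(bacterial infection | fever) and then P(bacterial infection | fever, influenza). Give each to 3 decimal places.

P(fever) = 0.01·0.922·0.651 + 0.48·0.922·0.349 + 0.5·0.078·0.651 + 0.72·0.078·0.349 = 0.006002 + 0.154453 + 0.025389 + 0.019600 = 0.205444
The bacterial infection-present share is 0.025389 + 0.019600 = 0.044989.
So P(bacterial infection | fever) = 0.044989/0.205444 ≈ 0.219.

With the extra evidence:
P(fever | influenza) = 0.48·0.922 + 0.72·0.078 = 0.442560 + 0.056160 = 0.498720
Restricting to configurations with bacterial infection present: 0.72·0.078 = 0.056160.
Hence the posterior is 0.056160/0.498720 ≈ 0.113.
This is intercausal reasoning (explaining away): once influenza accounts for the fever, bacterial infection becomes less likely.

P(bacterial infection | fever) ≈ 0.219; P(bacterial infection | fever, influenza) ≈ 0.113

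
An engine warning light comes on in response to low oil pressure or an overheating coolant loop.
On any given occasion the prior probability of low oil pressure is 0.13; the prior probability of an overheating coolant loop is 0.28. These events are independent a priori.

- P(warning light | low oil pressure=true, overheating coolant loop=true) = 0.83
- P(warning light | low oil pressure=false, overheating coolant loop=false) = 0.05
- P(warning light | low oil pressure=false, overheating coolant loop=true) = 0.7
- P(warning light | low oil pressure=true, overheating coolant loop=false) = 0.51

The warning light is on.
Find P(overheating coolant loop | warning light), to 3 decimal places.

P(overheating coolant loop | warning light) ≈ 0.717

Sum P(warning light|·) weighted by the priors over the 4 (low oil pressure, overheating coolant loop) configurations:
  P(warning light) = 0.05·0.87·0.72 + 0.7·0.87·0.28 + 0.51·0.13·0.72 + 0.83·0.13·0.28
        = 0.031320 + 0.170520 + 0.047736 + 0.030212 = 0.279788
The terms with overheating coolant loop present sum to 0.200732, so
  P(overheating coolant loop | warning light) = 0.200732 / 0.279788 ≈ 0.717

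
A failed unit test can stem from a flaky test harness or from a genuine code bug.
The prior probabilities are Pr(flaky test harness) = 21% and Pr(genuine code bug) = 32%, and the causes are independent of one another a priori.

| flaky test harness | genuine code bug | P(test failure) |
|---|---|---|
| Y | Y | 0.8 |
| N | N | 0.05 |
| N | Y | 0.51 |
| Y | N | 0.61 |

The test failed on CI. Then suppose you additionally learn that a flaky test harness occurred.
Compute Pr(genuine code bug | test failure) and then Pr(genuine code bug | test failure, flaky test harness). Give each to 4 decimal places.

Pr(genuine code bug | test failure) ≈ 0.6158; Pr(genuine code bug | test failure, flaky test harness) ≈ 0.3816

Weight on genuine code bug=true, given the evidence: 0.128928 + 0.053760 = 0.182688
Normalizer over all consistent configurations: 0.05×0.79×0.68 + 0.51×0.79×0.32 + 0.61×0.21×0.68 + 0.8×0.21×0.32 = 0.296656
P(genuine code bug | test failure) = 0.182688/0.296656 ≈ 0.6158

Now also conditioning on flaky test harness=true:
P(test failure | flaky test harness) = 0.61*0.68 + 0.8*0.32 = 0.414800 + 0.256000 = 0.670800
The genuine code bug-present share is 0.8*0.32 = 0.256000.
So P(genuine code bug | test failure, flaky test harness) = 0.256000/0.670800 ≈ 0.3816.
Conditioning on flaky test harness lowers the posterior on genuine code bug: the classic explaining-away effect in a common-effect structure.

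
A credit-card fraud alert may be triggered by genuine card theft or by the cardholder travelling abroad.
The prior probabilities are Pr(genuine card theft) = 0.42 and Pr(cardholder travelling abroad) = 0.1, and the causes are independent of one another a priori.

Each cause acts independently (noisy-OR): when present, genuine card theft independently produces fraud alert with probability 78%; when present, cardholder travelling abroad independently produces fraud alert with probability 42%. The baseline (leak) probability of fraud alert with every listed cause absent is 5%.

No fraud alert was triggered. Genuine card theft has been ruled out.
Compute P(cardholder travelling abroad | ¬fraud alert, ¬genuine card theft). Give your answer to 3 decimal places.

P(cardholder travelling abroad | ¬fraud alert, ¬genuine card theft) ≈ 0.061

Under noisy-OR, P(fraud alert | causes) = 1 − (1−0.05)·∏(1−qᵢ) over the active causes.
Weight on cardholder travelling abroad=true, given the evidence: 0.551×0.1 = 0.055100
Denominator P(¬fraud alert | ¬genuine card theft): 0.95×0.9 + 0.551×0.1 = 0.910100
P(cardholder travelling abroad | ¬fraud alert, ¬genuine card theft) = 0.055100/0.910100 ≈ 0.061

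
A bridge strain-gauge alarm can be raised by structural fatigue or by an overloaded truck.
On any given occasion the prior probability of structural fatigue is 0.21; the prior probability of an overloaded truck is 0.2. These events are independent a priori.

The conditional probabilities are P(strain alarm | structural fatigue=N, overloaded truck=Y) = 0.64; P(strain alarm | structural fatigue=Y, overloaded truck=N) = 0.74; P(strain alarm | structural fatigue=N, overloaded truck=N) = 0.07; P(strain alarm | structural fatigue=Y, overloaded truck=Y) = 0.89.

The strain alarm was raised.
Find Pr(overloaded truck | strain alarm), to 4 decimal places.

Numerator (weight on configurations with overloaded truck): 0.101120 + 0.037380 = 0.138500
Normalizer over all consistent configurations: 0.07×0.79×0.8 + 0.64×0.79×0.2 + 0.74×0.21×0.8 + 0.89×0.21×0.2 = 0.307060
P(overloaded truck | strain alarm) = 0.138500/0.307060 ≈ 0.4511

Pr(overloaded truck | strain alarm) ≈ 0.4511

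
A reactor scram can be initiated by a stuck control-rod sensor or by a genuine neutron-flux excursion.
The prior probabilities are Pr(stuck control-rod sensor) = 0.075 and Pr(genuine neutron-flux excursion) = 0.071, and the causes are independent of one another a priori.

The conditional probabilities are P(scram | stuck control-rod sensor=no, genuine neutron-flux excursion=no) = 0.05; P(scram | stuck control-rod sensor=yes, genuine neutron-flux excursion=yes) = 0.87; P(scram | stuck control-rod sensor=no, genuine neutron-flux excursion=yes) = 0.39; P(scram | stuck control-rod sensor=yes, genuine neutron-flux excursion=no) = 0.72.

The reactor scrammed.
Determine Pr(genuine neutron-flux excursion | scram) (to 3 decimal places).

By total probability over the 4 (stuck control-rod sensor, genuine neutron-flux excursion) configurations:
  P(scram) = 0.05×0.925×0.929 + 0.39×0.925×0.071 + 0.72×0.075×0.929 + 0.87×0.075×0.071
        = 0.042966 + 0.025613 + 0.050166 + 0.004633 = 0.123378
The terms with genuine neutron-flux excursion present sum to 0.030246, so
  P(genuine neutron-flux excursion | scram) = 0.030246 / 0.123378 ≈ 0.245

Pr(genuine neutron-flux excursion | scram) ≈ 0.245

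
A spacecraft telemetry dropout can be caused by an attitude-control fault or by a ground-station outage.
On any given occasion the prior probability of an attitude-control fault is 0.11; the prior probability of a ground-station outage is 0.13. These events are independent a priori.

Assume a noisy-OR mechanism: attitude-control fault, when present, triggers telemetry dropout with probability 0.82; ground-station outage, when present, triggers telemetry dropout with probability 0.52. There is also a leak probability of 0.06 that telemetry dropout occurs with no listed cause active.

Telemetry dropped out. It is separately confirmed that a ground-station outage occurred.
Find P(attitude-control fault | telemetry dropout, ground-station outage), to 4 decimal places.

Under noisy-OR, P(telemetry dropout | causes) = 1 − (1−0.06)·∏(1−qᵢ) over the active causes.
P(telemetry dropout | ground-station outage) = 0.5488·0.89 + 0.918784·0.11 = 0.488432 + 0.101066 = 0.589498
Of this, 0.101066 comes from 0.918784·0.11 (the attitude-control fault=true cases).
P(attitude-control fault | telemetry dropout, ground-station outage) = 0.101066 / 0.589498 ≈ 0.1714

P(attitude-control fault | telemetry dropout, ground-station outage) ≈ 0.1714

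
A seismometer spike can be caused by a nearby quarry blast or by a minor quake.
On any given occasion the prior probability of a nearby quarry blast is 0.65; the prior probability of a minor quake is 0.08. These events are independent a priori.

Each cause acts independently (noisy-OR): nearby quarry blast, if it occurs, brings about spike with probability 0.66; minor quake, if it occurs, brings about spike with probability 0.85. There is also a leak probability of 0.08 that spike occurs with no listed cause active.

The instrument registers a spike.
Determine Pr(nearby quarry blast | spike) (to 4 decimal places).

Pr(nearby quarry blast | spike) ≈ 0.9022

Under noisy-OR, P(spike | causes) = 1 − (1−0.08)·∏(1−qᵢ) over the active causes.
For the numerator, keep only nearby quarry blast=true terms: 0.410946 + 0.049560 = 0.460506
Normalizer over all consistent configurations: 0.08·0.35·0.92 + 0.862·0.35·0.08 + 0.6872·0.65·0.92 + 0.95308·0.65·0.08 = 0.510402
Posterior = 0.460506 / 0.510402 ≈ 0.9022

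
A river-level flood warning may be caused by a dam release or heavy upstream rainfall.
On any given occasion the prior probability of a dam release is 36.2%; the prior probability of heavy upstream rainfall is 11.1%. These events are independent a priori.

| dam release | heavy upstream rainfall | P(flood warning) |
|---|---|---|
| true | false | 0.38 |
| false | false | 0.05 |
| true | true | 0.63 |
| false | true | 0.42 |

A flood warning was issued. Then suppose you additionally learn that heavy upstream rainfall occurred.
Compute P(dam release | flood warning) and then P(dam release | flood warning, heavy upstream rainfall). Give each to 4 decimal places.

P(dam release | flood warning) ≈ 0.7175; P(dam release | flood warning, heavy upstream rainfall) ≈ 0.4598

For the numerator, keep only dam release=true terms: 0.122291 + 0.025315 = 0.147606
Denominator P(flood warning): 0.05·0.638·0.889 + 0.42·0.638·0.111 + 0.38·0.362·0.889 + 0.63·0.362·0.111 = 0.205709
P(dam release | flood warning) = 0.147606/0.205709 ≈ 0.7175

With the extra evidence:
P(flood warning | heavy upstream rainfall) = 0.42×0.638 + 0.63×0.362 = 0.267960 + 0.228060 = 0.496020
The dam release-present share is 0.63×0.362 = 0.228060.
Hence the posterior is 0.228060/0.496020 ≈ 0.4598.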